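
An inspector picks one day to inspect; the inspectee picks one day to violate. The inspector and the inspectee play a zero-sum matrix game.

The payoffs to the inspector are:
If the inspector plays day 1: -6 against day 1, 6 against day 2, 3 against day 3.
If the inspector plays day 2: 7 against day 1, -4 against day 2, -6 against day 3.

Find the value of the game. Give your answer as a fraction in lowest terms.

-15/22

Column day 2 is strictly dominated by day 3 for the inspectee (it gives the inspector more in every row).
The remaining 2×2 game on (day 1, day 2) × (day 1, day 3) has no saddle point. Let the inspector play day 1 with probability p; indifference gives −6p + 7(1−p) = 3p − 6(1−p), so p = 13/22.
Similarly the inspectee's optimal q on day 1 is 9/22, and the value is -6·(9/22) + (3)·(13/22) = -15/22.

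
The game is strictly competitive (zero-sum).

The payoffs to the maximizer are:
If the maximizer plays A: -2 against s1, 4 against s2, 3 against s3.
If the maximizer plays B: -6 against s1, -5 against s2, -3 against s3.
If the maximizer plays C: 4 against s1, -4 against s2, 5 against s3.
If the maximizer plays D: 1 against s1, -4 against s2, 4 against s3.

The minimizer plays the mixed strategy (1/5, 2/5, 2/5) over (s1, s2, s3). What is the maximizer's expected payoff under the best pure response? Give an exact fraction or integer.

A: (-2)·(1/5) + (4)·(2/5) + (3)·(2/5) = 12/5.
B: (-6)·(1/5) + (-5)·(2/5) + (-3)·(2/5) = -22/5.
C: (4)·(1/5) + (-4)·(2/5) + (5)·(2/5) = 6/5.
D: (1)·(1/5) + (-4)·(2/5) + (4)·(2/5) = 1/5.
The best pure response is A with expected payoff 12/5.

12/5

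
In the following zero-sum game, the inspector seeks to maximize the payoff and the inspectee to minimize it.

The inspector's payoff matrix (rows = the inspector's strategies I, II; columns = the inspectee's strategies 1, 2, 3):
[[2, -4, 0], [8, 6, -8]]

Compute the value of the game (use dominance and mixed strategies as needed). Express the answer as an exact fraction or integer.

Column 1 is strictly dominated by 2 for the inspectee (it gives the inspector more in every row).
The remaining 2×2 game on (I, II) × (2, 3) has no saddle point. Let the inspector play I with probability p; indifference gives −4p + 6(1−p) = −8(1−p), so p = 7/9.
Similarly the inspectee's optimal q on 2 is 4/9, and the value is -4·(4/9) + (0)·(5/9) = -16/9.

-16/9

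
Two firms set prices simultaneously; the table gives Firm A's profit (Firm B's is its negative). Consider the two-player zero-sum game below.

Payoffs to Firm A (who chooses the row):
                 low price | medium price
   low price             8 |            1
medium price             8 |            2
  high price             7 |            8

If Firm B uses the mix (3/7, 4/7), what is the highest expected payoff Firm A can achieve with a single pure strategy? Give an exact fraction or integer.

53/7

low price: (8)·(3/7) + (1)·(4/7) = 4.
medium price: (8)·(3/7) + (2)·(4/7) = 32/7.
high price: (7)·(3/7) + (8)·(4/7) = 53/7.
The best pure response is high price with expected payoff 53/7.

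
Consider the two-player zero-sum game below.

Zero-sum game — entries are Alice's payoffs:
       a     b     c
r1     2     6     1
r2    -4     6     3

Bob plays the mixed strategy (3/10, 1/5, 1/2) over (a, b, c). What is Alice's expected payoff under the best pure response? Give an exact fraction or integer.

23/10

r1: (2)·(3/10) + (6)·(1/5) + (1)·(1/2) = 23/10.
r2: (-4)·(3/10) + (6)·(1/5) + (3)·(1/2) = 3/2.
The best pure response is r1 with expected payoff 23/10.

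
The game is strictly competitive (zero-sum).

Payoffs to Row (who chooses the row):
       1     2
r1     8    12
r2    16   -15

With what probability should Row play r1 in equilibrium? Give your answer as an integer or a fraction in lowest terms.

31/35

Row minima are 8 and -15, so Row's maximin is 8; column maxima are 16 and 12, so Column's minimax is 12. These differ, so the equilibrium is in mixed strategies.
Let Row play r1 with probability p. Column is indifferent when 8p + 16(1−p) = 12p − 15(1−p), giving p = 31/35.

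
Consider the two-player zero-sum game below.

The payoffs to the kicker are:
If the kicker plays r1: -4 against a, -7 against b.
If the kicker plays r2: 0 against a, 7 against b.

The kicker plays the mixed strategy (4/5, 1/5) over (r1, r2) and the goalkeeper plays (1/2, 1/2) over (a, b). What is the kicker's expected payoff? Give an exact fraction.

Against (1/2, 1/2), each row's expected payoff is r1: -11/2; r2: 7/2.
Taking the (4/5, 1/5)-weighted average: (4/5)·(-11/2) + (1/5)·(7/2) = -37/10.

-37/10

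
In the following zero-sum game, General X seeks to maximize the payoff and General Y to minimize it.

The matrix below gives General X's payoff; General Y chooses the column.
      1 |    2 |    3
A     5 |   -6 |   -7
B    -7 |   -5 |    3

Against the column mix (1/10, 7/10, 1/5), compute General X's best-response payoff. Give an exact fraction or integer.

A: (5)·(1/10) + (-6)·(7/10) + (-7)·(1/5) = -51/10.
B: (-7)·(1/10) + (-5)·(7/10) + (3)·(1/5) = -18/5.
The best pure response is B with expected payoff -18/5.

-18/5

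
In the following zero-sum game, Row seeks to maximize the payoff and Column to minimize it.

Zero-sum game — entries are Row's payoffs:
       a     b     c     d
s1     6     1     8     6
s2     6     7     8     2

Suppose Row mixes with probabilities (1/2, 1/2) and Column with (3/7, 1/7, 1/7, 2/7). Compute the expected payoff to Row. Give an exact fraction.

Against (3/7, 1/7, 1/7, 2/7), each row's expected payoff is s1: 39/7; s2: 37/7.
Taking the (1/2, 1/2)-weighted average: (1/2)·(39/7) + (1/2)·(37/7) = 38/7.

38/7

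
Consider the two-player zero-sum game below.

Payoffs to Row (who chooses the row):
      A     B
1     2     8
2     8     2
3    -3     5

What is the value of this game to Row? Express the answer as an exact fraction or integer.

Row 3 is strictly dominated by row 1, so Row never plays it.
The remaining 2×2 game on (1, 2) × (A, B) has no saddle point. Let Row play 1 with probability p; indifference gives 2p + 8(1−p) = 8p + 2(1−p), so p = 1/2.
Similarly Column's optimal q on A is 1/2, and the value is 2·(1/2) + (8)·(1/2) = 5.

5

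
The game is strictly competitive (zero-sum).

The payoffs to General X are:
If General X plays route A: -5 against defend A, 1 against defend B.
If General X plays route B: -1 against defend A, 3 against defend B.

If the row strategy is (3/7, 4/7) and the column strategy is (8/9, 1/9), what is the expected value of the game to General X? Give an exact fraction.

-137/63

Against (8/9, 1/9), each row's expected payoff is route A: -13/3; route B: -5/9.
Taking the (3/7, 4/7)-weighted average: (3/7)·(-13/3) + (4/7)·(-5/9) = -137/63.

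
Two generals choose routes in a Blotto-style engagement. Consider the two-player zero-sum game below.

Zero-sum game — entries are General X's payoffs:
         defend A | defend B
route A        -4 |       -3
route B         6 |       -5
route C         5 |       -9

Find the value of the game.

Row route C is strictly dominated by row route B, so General X never plays it.
The remaining 2×2 game on (route A, route B) × (defend A, defend B) has no saddle point. Let General X play route A with probability p; indifference gives −4p + 6(1−p) = −3p − 5(1−p), so p = 11/12.
Similarly General Y's optimal q on defend A is 1/6, and the value is -4·(1/6) + (-3)·(5/6) = -19/6.

-19/6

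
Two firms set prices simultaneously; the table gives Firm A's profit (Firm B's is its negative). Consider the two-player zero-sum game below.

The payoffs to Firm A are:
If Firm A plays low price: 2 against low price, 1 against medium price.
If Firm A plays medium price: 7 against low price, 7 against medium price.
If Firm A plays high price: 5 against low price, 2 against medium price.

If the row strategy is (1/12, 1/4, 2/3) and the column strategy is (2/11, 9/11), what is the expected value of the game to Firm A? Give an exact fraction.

Against (2/11, 9/11), each row's expected payoff is low price: 13/11; medium price: 7; high price: 28/11.
Taking the (1/12, 1/4, 2/3)-weighted average: (1/12)·(13/11) + (1/4)·(7) + (2/3)·(28/11) = 39/11.

39/11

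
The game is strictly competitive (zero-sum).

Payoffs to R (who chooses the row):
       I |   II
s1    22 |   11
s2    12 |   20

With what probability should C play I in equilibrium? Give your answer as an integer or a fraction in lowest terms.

9/19

Row minima are 11 and 12, so R's maximin is 12; column maxima are 22 and 20, so C's minimax is 20. These differ, so the equilibrium is in mixed strategies.
Let C play I with probability q. R is indifferent when 22q + 11(1−q) = 12q + 20(1−q), giving q = 9/19.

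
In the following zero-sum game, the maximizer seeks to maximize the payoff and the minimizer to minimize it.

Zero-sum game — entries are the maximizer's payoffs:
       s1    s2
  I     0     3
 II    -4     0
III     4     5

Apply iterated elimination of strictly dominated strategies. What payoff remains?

Column s2 is strictly dominated by s1 for the minimizer (0<3, -4<0, 4<5); eliminate s2.
Row I is strictly dominated by row III (4>0); eliminate I.
Row II is strictly dominated by row III (4>-4); eliminate II.
Only (III, s1) remains, with payoff 4.

4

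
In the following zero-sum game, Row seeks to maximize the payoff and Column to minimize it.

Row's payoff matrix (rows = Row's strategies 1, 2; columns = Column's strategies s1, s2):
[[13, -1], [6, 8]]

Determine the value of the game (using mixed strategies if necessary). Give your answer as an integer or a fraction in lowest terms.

Row minima are -1 and 6, so Row's maximin is 6; column maxima are 13 and 8, so Column's minimax is 8. These differ, so the equilibrium is in mixed strategies.
Let Row play 1 with probability p. Column is indifferent when 13p + 6(1−p) = −p + 8(1−p), giving p = 1/8.
Let Column play s1 with probability q. Row is indifferent when 13q − (1−q) = 6q + 8(1−q), giving q = 9/16.
The value is 13·(9/16) + (-1)·(7/16) = 55/8.

55/8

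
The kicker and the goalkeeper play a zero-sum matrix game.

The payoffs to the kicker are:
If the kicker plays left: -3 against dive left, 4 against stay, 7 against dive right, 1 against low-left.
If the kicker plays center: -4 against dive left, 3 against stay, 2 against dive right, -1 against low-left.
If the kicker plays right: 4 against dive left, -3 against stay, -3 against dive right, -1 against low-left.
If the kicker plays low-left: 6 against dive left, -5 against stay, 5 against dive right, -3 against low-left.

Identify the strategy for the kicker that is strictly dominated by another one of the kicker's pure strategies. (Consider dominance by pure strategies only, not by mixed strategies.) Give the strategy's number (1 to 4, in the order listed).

2

Compare center with left: -3 > -4, 4 > 3, 7 > 2, 1 > -1.
So left strictly dominates center for the kicker; center is strictly dominated.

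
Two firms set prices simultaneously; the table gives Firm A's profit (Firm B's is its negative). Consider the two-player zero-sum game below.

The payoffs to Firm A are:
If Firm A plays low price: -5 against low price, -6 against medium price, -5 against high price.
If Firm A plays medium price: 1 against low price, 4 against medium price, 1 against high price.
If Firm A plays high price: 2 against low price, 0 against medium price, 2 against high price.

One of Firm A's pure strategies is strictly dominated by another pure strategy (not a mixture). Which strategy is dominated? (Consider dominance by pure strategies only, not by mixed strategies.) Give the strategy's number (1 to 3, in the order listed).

1

Compare low price with medium price: 1 > -5, 4 > -6, 1 > -5.
So medium price strictly dominates low price for Firm A; low price is strictly dominated.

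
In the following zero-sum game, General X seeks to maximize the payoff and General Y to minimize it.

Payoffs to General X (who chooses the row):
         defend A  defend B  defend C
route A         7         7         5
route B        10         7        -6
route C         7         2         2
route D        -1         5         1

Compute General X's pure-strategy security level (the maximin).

The worst-case payoff for each row is route A: 5, route B: -6, route C: 2, route D: -1.
The best of these is 5.

5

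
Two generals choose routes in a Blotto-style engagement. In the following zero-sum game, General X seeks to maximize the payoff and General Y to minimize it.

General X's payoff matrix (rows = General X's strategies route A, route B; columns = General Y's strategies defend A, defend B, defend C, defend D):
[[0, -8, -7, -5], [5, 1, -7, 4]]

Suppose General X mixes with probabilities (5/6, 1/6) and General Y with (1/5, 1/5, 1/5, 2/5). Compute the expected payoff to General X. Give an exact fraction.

-59/15

Against (1/5, 1/5, 1/5, 2/5), each row's expected payoff is route A: -5; route B: 7/5.
Taking the (5/6, 1/6)-weighted average: (5/6)·(-5) + (1/6)·(7/5) = -59/15.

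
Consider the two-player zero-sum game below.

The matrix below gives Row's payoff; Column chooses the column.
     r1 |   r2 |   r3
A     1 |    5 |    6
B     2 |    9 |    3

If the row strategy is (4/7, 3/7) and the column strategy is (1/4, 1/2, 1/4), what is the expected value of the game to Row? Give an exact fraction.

137/28

Against (1/4, 1/2, 1/4), each row's expected payoff is A: 17/4; B: 23/4.
Taking the (4/7, 3/7)-weighted average: (4/7)·(17/4) + (3/7)·(23/4) = 137/28.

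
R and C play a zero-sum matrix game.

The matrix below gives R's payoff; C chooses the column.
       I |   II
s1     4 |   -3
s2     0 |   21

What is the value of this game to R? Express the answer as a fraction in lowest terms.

3

Row minima are -3 and 0, so R's maximin is 0; column maxima are 4 and 21, so C's minimax is 4. These differ, so the equilibrium is in mixed strategies.
Let R play s1 with probability p. C is indifferent when 4p = −3p + 21(1−p), giving p = 3/4.
Let C play I with probability q. R is indifferent when 4q − 3(1−q) = 21(1−q), giving q = 6/7.
The value is 4·(6/7) + (-3)·(1/7) = 3.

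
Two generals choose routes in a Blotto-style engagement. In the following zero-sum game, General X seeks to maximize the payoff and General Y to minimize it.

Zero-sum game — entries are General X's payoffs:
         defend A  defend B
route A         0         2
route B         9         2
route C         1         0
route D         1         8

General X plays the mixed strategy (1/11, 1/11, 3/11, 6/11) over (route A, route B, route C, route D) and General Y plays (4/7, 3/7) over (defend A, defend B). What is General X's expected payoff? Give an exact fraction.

228/77

Against (4/7, 3/7), each row's expected payoff is route A: 6/7; route B: 6; route C: 4/7; route D: 4.
Taking the (1/11, 1/11, 3/11, 6/11)-weighted average: (1/11)·(6/7) + (1/11)·(6) + (3/11)·(4/7) + (6/11)·(4) = 228/77.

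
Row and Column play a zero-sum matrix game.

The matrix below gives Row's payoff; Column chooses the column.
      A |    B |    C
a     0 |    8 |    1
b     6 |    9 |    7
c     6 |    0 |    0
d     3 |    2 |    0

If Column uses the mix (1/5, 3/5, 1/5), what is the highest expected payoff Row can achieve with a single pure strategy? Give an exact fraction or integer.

a: (0)·(1/5) + (8)·(3/5) + (1)·(1/5) = 5.
b: (6)·(1/5) + (9)·(3/5) + (7)·(1/5) = 8.
c: (6)·(1/5) + (0)·(3/5) + (0)·(1/5) = 6/5.
d: (3)·(1/5) + (2)·(3/5) + (0)·(1/5) = 9/5.
The best pure response is b with expected payoff 8.

8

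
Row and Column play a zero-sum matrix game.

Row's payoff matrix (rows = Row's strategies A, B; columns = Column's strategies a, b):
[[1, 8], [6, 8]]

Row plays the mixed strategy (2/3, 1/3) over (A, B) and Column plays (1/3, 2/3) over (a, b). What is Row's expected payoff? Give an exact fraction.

56/9

Against (1/3, 2/3), each row's expected payoff is A: 17/3; B: 22/3.
Taking the (2/3, 1/3)-weighted average: (2/3)·(17/3) + (1/3)·(22/3) = 56/9.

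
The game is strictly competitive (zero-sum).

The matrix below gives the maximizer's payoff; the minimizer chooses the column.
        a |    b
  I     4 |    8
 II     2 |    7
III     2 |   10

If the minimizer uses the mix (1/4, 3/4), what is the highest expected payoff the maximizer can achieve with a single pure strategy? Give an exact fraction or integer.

I: (4)·(1/4) + (8)·(3/4) = 7.
II: (2)·(1/4) + (7)·(3/4) = 23/4.
III: (2)·(1/4) + (10)·(3/4) = 8.
The best pure response is III with expected payoff 8.

8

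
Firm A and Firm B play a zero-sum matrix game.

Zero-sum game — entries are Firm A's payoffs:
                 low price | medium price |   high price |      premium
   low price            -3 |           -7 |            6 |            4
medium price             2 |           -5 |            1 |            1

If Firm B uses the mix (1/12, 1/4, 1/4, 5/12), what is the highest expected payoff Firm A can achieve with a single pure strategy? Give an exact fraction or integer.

7/6

low price: (-3)·(1/12) + (-7)·(1/4) + (6)·(1/4) + (4)·(5/12) = 7/6.
medium price: (2)·(1/12) + (-5)·(1/4) + (1)·(1/4) + (1)·(5/12) = -5/12.
The best pure response is low price with expected payoff 7/6.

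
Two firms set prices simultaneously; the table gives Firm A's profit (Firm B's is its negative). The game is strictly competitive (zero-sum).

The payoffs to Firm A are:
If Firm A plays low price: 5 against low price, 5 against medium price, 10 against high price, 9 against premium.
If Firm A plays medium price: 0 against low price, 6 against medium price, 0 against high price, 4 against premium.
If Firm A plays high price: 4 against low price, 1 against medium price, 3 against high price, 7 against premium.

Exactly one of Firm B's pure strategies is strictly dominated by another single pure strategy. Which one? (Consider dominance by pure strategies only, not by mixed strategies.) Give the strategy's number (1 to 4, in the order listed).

4

Firm B prefers columns that give Firm A less. Compare premium with low price: 5 < 9, 0 < 4, 4 < 7.
So low price strictly dominates premium for Firm B; premium is strictly dominated.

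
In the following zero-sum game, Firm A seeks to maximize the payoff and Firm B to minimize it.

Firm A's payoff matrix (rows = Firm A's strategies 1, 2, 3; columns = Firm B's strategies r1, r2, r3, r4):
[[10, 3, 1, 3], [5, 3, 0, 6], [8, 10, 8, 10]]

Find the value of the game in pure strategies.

Row minima: 1, 0, 8 → Firm A's maximin is 8.
Column maxima: 10, 10, 8, 10 → Firm B's minimax is 8.
They coincide at (3, r3), so the value is 8.

8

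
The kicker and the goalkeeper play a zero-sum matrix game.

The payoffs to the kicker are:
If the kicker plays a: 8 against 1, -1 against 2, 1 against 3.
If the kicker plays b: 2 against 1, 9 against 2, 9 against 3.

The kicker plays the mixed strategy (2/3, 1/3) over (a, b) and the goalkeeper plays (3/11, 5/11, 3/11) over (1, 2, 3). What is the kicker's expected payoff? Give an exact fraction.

122/33

Against (3/11, 5/11, 3/11), each row's expected payoff is a: 2; b: 78/11.
Taking the (2/3, 1/3)-weighted average: (2/3)·(2) + (1/3)·(78/11) = 122/33.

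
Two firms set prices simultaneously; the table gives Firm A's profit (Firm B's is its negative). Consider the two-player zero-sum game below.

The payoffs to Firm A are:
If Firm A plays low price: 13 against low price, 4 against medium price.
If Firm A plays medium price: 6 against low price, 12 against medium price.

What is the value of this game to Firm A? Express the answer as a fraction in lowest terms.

Row minima are 4 and 6, so Firm A's maximin is 6; column maxima are 13 and 12, so Firm B's minimax is 12. These differ, so the equilibrium is in mixed strategies.
Let Firm A play low price with probability p. Firm B is indifferent when 13p + 6(1−p) = 4p + 12(1−p), giving p = 2/5.
Let Firm B play low price with probability q. Firm A is indifferent when 13q + 4(1−q) = 6q + 12(1−q), giving q = 8/15.
The value is 13·(8/15) + (4)·(7/15) = 44/5.

44/5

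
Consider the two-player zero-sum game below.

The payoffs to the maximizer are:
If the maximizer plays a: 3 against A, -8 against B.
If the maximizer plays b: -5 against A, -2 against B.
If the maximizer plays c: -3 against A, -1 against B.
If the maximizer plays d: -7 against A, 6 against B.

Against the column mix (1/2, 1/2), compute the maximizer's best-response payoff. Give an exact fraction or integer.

a: (3)·(1/2) + (-8)·(1/2) = -5/2.
b: (-5)·(1/2) + (-2)·(1/2) = -7/2.
c: (-3)·(1/2) + (-1)·(1/2) = -2.
d: (-7)·(1/2) + (6)·(1/2) = -1/2.
The best pure response is d with expected payoff -1/2.

-1/2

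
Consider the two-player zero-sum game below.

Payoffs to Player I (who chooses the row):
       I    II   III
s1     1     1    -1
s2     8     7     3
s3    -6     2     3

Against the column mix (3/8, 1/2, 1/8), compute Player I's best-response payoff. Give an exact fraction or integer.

55/8

s1: (1)·(3/8) + (1)·(1/2) + (-1)·(1/8) = 3/4.
s2: (8)·(3/8) + (7)·(1/2) + (3)·(1/8) = 55/8.
s3: (-6)·(3/8) + (2)·(1/2) + (3)·(1/8) = -7/8.
The best pure response is s2 with expected payoff 55/8.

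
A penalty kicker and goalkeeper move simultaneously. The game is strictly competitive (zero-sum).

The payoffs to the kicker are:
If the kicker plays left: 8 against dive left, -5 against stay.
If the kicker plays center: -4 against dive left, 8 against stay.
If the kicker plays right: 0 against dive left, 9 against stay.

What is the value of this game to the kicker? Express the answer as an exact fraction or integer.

Row center is strictly dominated by row right, so the kicker never plays it.
The remaining 2×2 game on (left, right) × (dive left, stay) has no saddle point. Let the kicker play left with probability p; indifference gives 8p = −5p + 9(1−p), so p = 9/22.
Similarly the goalkeeper's optimal q on dive left is 7/11, and the value is 8·(7/11) + (-5)·(4/11) = 36/11.

36/11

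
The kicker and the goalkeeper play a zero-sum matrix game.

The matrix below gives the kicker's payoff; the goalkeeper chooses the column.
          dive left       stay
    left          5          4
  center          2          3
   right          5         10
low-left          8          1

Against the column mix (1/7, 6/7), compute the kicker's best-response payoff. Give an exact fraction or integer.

left: (5)·(1/7) + (4)·(6/7) = 29/7.
center: (2)·(1/7) + (3)·(6/7) = 20/7.
right: (5)·(1/7) + (10)·(6/7) = 65/7.
low-left: (8)·(1/7) + (1)·(6/7) = 2.
The best pure response is right with expected payoff 65/7.

65/7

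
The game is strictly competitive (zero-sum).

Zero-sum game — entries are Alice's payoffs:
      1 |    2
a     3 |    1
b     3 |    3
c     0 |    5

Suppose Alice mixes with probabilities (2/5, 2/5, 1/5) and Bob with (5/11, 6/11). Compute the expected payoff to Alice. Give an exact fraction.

138/55

Against (5/11, 6/11), each row's expected payoff is a: 21/11; b: 3; c: 30/11.
Taking the (2/5, 2/5, 1/5)-weighted average: (2/5)·(21/11) + (2/5)·(3) + (1/5)·(30/11) = 138/55.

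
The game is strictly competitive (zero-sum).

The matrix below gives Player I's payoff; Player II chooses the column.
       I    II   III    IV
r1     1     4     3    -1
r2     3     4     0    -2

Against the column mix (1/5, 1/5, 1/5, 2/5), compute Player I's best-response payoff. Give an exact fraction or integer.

r1: (1)·(1/5) + (4)·(1/5) + (3)·(1/5) + (-1)·(2/5) = 6/5.
r2: (3)·(1/5) + (4)·(1/5) + (0)·(1/5) + (-2)·(2/5) = 3/5.
The best pure response is r1 with expected payoff 6/5.

6/5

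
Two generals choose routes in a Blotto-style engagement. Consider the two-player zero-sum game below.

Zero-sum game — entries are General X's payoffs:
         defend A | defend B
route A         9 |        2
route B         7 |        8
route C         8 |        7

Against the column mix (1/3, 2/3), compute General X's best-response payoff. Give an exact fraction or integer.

23/3

route A: (9)·(1/3) + (2)·(2/3) = 13/3.
route B: (7)·(1/3) + (8)·(2/3) = 23/3.
route C: (8)·(1/3) + (7)·(2/3) = 22/3.
The best pure response is route B with expected payoff 23/3.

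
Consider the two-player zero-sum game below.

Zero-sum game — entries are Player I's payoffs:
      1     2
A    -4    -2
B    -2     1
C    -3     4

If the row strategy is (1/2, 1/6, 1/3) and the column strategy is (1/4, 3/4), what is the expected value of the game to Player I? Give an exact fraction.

Against (1/4, 3/4), each row's expected payoff is A: -5/2; B: 1/4; C: 9/4.
Taking the (1/2, 1/6, 1/3)-weighted average: (1/2)·(-5/2) + (1/6)·(1/4) + (1/3)·(9/4) = -11/24.

-11/24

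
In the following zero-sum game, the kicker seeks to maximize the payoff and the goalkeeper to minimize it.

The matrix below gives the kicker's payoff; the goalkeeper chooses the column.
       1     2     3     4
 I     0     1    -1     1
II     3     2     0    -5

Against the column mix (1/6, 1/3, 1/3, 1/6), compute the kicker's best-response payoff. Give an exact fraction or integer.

I: (0)·(1/6) + (1)·(1/3) + (-1)·(1/3) + (1)·(1/6) = 1/6.
II: (3)·(1/6) + (2)·(1/3) + (0)·(1/3) + (-5)·(1/6) = 1/3.
The best pure response is II with expected payoff 1/3.

1/3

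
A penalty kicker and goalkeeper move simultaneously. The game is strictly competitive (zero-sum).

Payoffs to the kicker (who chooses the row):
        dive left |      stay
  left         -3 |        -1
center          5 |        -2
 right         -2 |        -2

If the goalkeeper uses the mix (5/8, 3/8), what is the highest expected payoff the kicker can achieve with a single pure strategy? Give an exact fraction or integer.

19/8

left: (-3)·(5/8) + (-1)·(3/8) = -9/4.
center: (5)·(5/8) + (-2)·(3/8) = 19/8.
right: (-2)·(5/8) + (-2)·(3/8) = -2.
The best pure response is center with expected payoff 19/8.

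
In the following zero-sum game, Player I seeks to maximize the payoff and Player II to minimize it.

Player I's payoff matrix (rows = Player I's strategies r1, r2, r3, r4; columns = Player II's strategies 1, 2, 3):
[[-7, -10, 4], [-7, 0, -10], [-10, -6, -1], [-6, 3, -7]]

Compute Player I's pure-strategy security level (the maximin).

The worst-case payoff for each row is r1: -10, r2: -10, r3: -10, r4: -7.
The best of these is -7.

-7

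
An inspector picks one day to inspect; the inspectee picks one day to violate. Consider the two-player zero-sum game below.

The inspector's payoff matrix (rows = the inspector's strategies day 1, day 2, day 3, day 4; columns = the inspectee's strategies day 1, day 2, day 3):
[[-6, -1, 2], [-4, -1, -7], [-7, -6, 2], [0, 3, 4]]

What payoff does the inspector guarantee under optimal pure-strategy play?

Row minima: -6, -7, -7, 0 → the inspector's maximin is 0.
Column maxima: 0, 3, 4 → the inspectee's minimax is 0.
They coincide at (day 4, day 1), so the value is 0.

0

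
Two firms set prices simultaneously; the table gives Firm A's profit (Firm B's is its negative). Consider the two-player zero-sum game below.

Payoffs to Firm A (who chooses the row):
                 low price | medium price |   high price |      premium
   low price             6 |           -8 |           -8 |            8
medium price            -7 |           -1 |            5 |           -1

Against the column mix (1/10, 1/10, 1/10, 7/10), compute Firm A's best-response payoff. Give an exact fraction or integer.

23/5

low price: (6)·(1/10) + (-8)·(1/10) + (-8)·(1/10) + (8)·(7/10) = 23/5.
medium price: (-7)·(1/10) + (-1)·(1/10) + (5)·(1/10) + (-1)·(7/10) = -1.
The best pure response is low price with expected payoff 23/5.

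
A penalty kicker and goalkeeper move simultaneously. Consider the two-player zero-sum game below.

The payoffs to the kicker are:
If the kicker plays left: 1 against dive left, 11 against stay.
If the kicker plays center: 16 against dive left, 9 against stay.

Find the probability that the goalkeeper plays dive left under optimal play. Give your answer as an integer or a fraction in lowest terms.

Row minima are 1 and 9, so the kicker's maximin is 9; column maxima are 16 and 11, so the goalkeeper's minimax is 11. These differ, so the equilibrium is in mixed strategies.
Let the goalkeeper play dive left with probability q. The kicker is indifferent when q + 11(1−q) = 16q + 9(1−q), giving q = 2/17.

2/17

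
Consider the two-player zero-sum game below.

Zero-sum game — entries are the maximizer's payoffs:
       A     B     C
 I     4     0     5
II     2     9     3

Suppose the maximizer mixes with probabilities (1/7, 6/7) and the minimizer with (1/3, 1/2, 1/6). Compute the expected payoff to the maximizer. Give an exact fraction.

31/6

Against (1/3, 1/2, 1/6), each row's expected payoff is I: 13/6; II: 17/3.
Taking the (1/7, 6/7)-weighted average: (1/7)·(13/6) + (6/7)·(17/3) = 31/6.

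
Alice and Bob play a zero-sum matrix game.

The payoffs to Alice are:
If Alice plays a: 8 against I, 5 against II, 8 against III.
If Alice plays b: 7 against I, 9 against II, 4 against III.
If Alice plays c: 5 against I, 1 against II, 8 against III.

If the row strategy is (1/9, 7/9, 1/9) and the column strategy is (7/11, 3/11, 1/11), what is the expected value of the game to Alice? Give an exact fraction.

Against (7/11, 3/11, 1/11), each row's expected payoff is a: 79/11; b: 80/11; c: 46/11.
Taking the (1/9, 7/9, 1/9)-weighted average: (1/9)·(79/11) + (7/9)·(80/11) + (1/9)·(46/11) = 685/99.

685/99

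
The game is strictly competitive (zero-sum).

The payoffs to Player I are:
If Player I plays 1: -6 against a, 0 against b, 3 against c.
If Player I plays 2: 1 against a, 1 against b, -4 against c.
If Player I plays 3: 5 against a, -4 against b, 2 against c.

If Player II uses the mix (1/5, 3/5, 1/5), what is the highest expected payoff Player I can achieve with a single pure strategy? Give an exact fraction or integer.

0

1: (-6)·(1/5) + (0)·(3/5) + (3)·(1/5) = -3/5.
2: (1)·(1/5) + (1)·(3/5) + (-4)·(1/5) = 0.
3: (5)·(1/5) + (-4)·(3/5) + (2)·(1/5) = -1.
The best pure response is 2 with expected payoff 0.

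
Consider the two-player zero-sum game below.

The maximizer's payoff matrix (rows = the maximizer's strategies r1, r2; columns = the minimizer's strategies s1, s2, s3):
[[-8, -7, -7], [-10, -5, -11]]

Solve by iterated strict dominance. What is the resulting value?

-8

Column s2 is strictly dominated by s1 for the minimizer (-8<-7, -10<-5); eliminate s2.
Row r2 is strictly dominated by row r1 (-8>-10, -7>-11); eliminate r2.
Column s3 is strictly dominated by s1 for the minimizer (-8<-7); eliminate s3.
Only (r1, s1) remains, with payoff -8.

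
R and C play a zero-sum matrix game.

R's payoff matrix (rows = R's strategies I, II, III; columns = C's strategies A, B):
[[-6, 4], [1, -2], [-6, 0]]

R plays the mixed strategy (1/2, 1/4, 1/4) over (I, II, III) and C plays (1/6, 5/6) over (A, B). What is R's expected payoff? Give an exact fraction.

Against (1/6, 5/6), each row's expected payoff is I: 7/3; II: -3/2; III: -1.
Taking the (1/2, 1/4, 1/4)-weighted average: (1/2)·(7/3) + (1/4)·(-3/2) + (1/4)·(-1) = 13/24.

13/24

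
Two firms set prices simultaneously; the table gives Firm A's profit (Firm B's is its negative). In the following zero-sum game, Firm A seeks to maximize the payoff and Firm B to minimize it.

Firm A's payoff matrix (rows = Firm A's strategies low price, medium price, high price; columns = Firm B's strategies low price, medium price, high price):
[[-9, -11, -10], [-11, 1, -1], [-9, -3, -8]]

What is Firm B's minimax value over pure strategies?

The worst case (largest entry) in each column is low price: -9, medium price: 1, high price: -1.
The best (smallest) of these is -9.

-9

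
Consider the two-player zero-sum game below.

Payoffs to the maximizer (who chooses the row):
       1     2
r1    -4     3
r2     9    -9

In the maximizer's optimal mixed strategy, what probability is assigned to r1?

Row minima are -4 and -9, so the maximizer's maximin is -4; column maxima are 9 and 3, so the minimizer's minimax is 3. These differ, so the equilibrium is in mixed strategies.
Let the maximizer play r1 with probability p. The minimizer is indifferent when −4p + 9(1−p) = 3p − 9(1−p), giving p = 18/25.

18/25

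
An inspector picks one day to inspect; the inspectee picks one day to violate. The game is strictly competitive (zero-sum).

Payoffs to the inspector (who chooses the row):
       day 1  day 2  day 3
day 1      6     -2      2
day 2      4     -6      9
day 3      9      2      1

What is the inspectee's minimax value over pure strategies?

The worst case (largest entry) in each column is day 1: 9, day 2: 2, day 3: 9.
The best (smallest) of these is 2.

2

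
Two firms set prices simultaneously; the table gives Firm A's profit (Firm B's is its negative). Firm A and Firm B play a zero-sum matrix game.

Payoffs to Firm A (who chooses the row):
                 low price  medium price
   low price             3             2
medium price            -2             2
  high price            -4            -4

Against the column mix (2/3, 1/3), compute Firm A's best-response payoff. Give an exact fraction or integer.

8/3

low price: (3)·(2/3) + (2)·(1/3) = 8/3.
medium price: (-2)·(2/3) + (2)·(1/3) = -2/3.
high price: (-4)·(2/3) + (-4)·(1/3) = -4.
The best pure response is low price with expected payoff 8/3.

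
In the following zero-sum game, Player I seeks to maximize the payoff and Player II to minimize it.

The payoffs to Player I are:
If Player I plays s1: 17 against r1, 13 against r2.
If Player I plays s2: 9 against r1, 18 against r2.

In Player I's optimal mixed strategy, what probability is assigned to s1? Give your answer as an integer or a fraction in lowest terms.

9/13

Row minima are 13 and 9, so Player I's maximin is 13; column maxima are 17 and 18, so Player II's minimax is 17. These differ, so the equilibrium is in mixed strategies.
Let Player I play s1 with probability p. Player II is indifferent when 17p + 9(1−p) = 13p + 18(1−p), giving p = 9/13.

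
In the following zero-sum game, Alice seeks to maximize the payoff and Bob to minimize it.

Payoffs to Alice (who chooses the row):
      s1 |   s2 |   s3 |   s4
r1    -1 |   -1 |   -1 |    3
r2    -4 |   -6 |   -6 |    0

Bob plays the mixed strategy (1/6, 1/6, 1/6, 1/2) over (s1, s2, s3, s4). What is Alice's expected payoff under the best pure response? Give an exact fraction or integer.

1

r1: (-1)·(1/6) + (-1)·(1/6) + (-1)·(1/6) + (3)·(1/2) = 1.
r2: (-4)·(1/6) + (-6)·(1/6) + (-6)·(1/6) + (0)·(1/2) = -8/3.
The best pure response is r1 with expected payoff 1.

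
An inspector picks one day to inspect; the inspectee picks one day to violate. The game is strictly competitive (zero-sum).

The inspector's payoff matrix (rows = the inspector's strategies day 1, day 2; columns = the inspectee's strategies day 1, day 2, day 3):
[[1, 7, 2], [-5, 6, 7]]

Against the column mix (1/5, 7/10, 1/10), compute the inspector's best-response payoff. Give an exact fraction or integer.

day 1: (1)·(1/5) + (7)·(7/10) + (2)·(1/10) = 53/10.
day 2: (-5)·(1/5) + (6)·(7/10) + (7)·(1/10) = 39/10.
The best pure response is day 1 with expected payoff 53/10.

53/10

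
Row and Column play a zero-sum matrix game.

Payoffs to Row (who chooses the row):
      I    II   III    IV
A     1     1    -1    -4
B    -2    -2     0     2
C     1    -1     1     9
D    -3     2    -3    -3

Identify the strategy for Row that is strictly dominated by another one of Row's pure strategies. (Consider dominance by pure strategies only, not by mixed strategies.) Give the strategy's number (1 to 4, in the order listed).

Compare B with C: 1 > -2, -1 > -2, 1 > 0, 9 > 2.
So C strictly dominates B for Row; B is strictly dominated.

2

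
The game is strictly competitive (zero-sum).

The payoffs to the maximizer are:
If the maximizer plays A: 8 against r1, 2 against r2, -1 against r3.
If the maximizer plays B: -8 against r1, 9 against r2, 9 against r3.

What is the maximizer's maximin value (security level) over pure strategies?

-1

The worst-case payoff for each row is A: -1, B: -8.
The best of these is -1.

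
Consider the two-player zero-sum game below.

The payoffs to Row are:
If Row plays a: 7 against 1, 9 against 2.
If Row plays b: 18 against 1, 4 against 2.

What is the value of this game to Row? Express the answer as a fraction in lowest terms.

67/8

Row minima are 7 and 4, so Row's maximin is 7; column maxima are 18 and 9, so Column's minimax is 9. These differ, so the equilibrium is in mixed strategies.
Let Row play a with probability p. Column is indifferent when 7p + 18(1−p) = 9p + 4(1−p), giving p = 7/8.
Let Column play 1 with probability q. Row is indifferent when 7q + 9(1−q) = 18q + 4(1−q), giving q = 5/16.
The value is 7·(5/16) + (9)·(11/16) = 67/8.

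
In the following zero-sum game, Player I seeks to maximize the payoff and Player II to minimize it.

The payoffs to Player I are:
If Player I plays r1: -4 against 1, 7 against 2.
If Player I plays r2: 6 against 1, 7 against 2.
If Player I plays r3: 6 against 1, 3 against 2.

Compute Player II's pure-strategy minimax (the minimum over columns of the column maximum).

6

The worst case (largest entry) in each column is 1: 6, 2: 7.
The best (smallest) of these is 6.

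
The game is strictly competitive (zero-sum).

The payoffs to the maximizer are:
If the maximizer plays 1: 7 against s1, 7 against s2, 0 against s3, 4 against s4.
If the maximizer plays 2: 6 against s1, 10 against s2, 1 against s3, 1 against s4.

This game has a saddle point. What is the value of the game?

Row minima: 0, 1 → the maximizer's maximin is 1.
Column maxima: 7, 10, 1, 4 → the minimizer's minimax is 1.
They coincide at (2, s3), so the value is 1.

1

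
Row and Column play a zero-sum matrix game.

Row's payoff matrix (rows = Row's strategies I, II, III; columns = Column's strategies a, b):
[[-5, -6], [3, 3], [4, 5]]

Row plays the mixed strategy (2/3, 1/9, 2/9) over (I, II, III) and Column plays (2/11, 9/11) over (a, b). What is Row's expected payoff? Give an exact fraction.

Against (2/11, 9/11), each row's expected payoff is I: -64/11; II: 3; III: 53/11.
Taking the (2/3, 1/9, 2/9)-weighted average: (2/3)·(-64/11) + (1/9)·(3) + (2/9)·(53/11) = -245/99.

-245/99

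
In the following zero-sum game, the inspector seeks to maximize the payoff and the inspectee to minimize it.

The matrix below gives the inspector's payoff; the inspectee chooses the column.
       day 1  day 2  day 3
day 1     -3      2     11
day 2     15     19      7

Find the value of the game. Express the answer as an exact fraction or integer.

93/11

Column day 2 is strictly dominated by day 1 for the inspectee (it gives the inspector more in every row).
The remaining 2×2 game on (day 1, day 2) × (day 1, day 3) has no saddle point. Let the inspector play day 1 with probability p; indifference gives −3p + 15(1−p) = 11p + 7(1−p), so p = 4/11.
Similarly the inspectee's optimal q on day 1 is 2/11, and the value is -3·(2/11) + (11)·(9/11) = 93/11.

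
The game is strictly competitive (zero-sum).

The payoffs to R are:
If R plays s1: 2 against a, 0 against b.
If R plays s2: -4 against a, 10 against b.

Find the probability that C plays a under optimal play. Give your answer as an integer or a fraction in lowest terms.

5/8

Row minima are 0 and -4, so R's maximin is 0; column maxima are 2 and 10, so C's minimax is 2. These differ, so the equilibrium is in mixed strategies.
Let C play a with probability q. R is indifferent when 2q = −4q + 10(1−q), giving q = 5/8.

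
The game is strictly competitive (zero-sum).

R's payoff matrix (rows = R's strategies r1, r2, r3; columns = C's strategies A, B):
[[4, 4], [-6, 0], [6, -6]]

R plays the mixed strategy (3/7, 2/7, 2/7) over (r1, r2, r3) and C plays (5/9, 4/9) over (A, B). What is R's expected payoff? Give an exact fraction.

20/21

Against (5/9, 4/9), each row's expected payoff is r1: 4; r2: -10/3; r3: 2/3.
Taking the (3/7, 2/7, 2/7)-weighted average: (3/7)·(4) + (2/7)·(-10/3) + (2/7)·(2/3) = 20/21.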